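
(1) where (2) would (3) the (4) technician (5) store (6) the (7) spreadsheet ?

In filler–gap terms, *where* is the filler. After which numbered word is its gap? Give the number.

7

Pre-movement form: The technician would store the spreadsheet where.
The filler 'where' is interpreted as the locative complement of 'store'. It moves to the left edge, and the trace sits right after 'spreadsheet':
Where would the technician store the spreadsheet ___?
'spreadsheet' is word 7.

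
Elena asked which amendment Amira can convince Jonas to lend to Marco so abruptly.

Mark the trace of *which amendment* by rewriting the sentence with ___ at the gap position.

Elena asked which amendment Amira can convince Jonas to lend ___ to Marco so abruptly.

In situ: Amira can convince Jonas to lend which amendment to Marco so abruptly.
'which amendment' functions as the direct object of 'lend'. The gap is right after 'lend'.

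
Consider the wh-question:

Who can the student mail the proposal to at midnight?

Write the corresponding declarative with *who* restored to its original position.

The filler 'who' is interpreted as the object of the preposition 'to' (recipient of 'mail'). Wh-movement fronts it, leaving a gap right after 'to':
Who can the student mail the proposal to ___ at midnight?

The student can mail the proposal to who at midnight.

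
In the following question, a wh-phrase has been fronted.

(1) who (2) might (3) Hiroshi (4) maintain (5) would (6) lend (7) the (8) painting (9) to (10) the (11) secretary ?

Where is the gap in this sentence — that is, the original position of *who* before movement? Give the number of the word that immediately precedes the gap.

4

Pre-movement form: Hiroshi might maintain who would lend the painting to the secretary.
The filler 'who' is interpreted as the subject of the clause embedded under 'maintain'. It moves to the left edge, and the trace sits right after 'maintain':
Who might Hiroshi maintain ___ would lend the painting to the secretary?
'maintain' is word 4.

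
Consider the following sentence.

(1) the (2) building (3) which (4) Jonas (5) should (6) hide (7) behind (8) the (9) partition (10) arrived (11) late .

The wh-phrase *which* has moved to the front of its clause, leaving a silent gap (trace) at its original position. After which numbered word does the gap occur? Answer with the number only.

The filler 'which' is interpreted as the direct object of 'hide'. It moves to the left edge, and the trace sits right after 'hide':
The building which Jonas should hide ___ behind the partition arrived late.
'hide' is word 6.

6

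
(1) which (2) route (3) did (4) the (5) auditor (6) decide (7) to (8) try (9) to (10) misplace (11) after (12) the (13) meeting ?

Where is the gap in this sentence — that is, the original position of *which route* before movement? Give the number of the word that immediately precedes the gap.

10

Pre-movement form: The auditor did decide to try to misplace which route after the meeting.
'which route' functions as the direct object of 'misplace'. It moves to the left edge, and the trace sits right after 'misplace':
Which route did the auditor decide to try to misplace ___ after the meeting?
'misplace' is word 10.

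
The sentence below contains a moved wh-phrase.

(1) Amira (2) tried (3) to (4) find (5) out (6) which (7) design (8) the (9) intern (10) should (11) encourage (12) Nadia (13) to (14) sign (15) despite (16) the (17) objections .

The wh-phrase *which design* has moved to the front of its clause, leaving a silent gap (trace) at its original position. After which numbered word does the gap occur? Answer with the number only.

Pre-movement form: The intern should encourage Nadia to sign which design despite the objections.
'which design' functions as the direct object of 'sign'. Fronting leaves a gap immediately after 'sign':
Amira tried to find out which design the intern should encourage Nadia to sign ___ despite the objections.
'sign' is word 14.

14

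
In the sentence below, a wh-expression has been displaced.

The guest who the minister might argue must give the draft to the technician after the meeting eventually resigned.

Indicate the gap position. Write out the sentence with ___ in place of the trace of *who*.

The guest who the minister might argue ___ must give the draft to the technician after the meeting eventually resigned.

'who' functions as the subject of the clause embedded under 'argue'. The gap is right after 'argue'.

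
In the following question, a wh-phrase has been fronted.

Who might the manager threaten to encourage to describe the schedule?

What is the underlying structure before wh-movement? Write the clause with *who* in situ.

The manager might threaten to encourage who to describe the schedule.

'who' is the direct object of 'encourage'. Wh-movement fronts it, leaving a gap right after 'encourage':
Who might the manager threaten to encourage ___ to describe the schedule?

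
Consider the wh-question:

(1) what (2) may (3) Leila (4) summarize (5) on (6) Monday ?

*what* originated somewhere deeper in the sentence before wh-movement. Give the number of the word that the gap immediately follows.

4

Underlying clause: Leila may summarize what on Monday.
The filler 'what' is interpreted as the direct object of 'summarize'. Fronting leaves a gap immediately after 'summarize':
What may Leila summarize ___ on Monday?
'summarize' is word 4.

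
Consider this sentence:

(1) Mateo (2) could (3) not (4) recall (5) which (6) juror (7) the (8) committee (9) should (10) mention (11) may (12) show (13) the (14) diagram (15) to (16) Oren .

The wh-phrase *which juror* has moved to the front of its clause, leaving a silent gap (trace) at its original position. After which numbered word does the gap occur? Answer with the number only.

10

Underlying clause: The committee should mention which juror may show the diagram to Oren.
The filler 'which juror' is interpreted as the subject of the clause embedded under 'mention'. It moves to the left edge, and the trace sits right after 'mention':
Mateo could not recall which juror the committee should mention ___ may show the diagram to Oren.
'mention' is word 10.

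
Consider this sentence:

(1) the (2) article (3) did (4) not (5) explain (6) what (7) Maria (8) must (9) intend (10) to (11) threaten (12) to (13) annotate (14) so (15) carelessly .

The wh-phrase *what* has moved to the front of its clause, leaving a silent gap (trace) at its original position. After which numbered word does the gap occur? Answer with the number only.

Pre-movement form: Maria must intend to threaten to annotate what so carelessly.
'what' functions as the direct object of 'annotate'. Wh-movement fronts it, leaving a gap right after 'annotate':
The article did not explain what Maria must intend to threaten to annotate ___ so carelessly.
'annotate' is word 13.

13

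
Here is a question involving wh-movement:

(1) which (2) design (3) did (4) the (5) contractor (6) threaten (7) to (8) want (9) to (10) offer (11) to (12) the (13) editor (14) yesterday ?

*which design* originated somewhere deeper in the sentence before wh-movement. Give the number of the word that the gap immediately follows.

In situ: The contractor did threaten to want to offer which design to the editor yesterday.
The filler 'which design' is interpreted as the direct object of 'offer'. Wh-movement fronts it, leaving a gap right after 'offer':
Which design did the contractor threaten to want to offer ___ to the editor yesterday?
'offer' is word 10.

10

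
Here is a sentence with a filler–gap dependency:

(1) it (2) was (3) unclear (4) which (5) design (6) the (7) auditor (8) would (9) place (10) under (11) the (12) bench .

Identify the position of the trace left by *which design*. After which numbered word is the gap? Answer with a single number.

Pre-movement form: The auditor would place which design under the bench.
'which design' functions as the direct object of 'place'. Wh-movement fronts it, leaving a gap right after 'place':
It was unclear which design the auditor would place ___ under the bench.
'place' is word 9.

9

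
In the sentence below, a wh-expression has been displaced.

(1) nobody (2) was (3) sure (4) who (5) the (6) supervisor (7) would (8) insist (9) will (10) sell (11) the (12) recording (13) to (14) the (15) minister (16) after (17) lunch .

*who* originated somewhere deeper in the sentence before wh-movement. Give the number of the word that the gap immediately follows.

8

Before movement: The supervisor would insist who will sell the recording to the minister after lunch.
'who' is the subject of the clause embedded under 'insist'. Fronting leaves a gap immediately after 'insist':
Nobody was sure who the supervisor would insist ___ will sell the recording to the minister after lunch.
'insist' is word 8.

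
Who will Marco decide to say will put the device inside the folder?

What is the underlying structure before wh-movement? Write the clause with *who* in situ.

'who' functions as the subject of the clause embedded under 'say'. It moves to the left edge, and the trace sits right after 'say':
Who will Marco decide to say ___ will put the device inside the folder?

Marco will decide to say who will put the device inside the folder.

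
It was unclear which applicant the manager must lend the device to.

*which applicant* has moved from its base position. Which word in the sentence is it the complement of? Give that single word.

to

Underlying clause: The manager must lend the device to which applicant.
'which applicant' is the object of the preposition 'to' (recipient of 'lend'). Fronting leaves a gap immediately after 'to':
It was unclear which applicant the manager must lend the device to ___.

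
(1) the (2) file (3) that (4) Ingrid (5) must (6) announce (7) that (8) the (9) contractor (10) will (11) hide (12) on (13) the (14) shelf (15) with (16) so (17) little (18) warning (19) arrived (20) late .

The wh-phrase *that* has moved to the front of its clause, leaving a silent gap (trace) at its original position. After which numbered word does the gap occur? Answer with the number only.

11

The filler 'that' is interpreted as the direct object of 'hide'. Wh-movement fronts it, leaving a gap right after 'hide':
The file that Ingrid must announce that the contractor will hide ___ on the shelf with so little warning arrived late.
'hide' is word 11.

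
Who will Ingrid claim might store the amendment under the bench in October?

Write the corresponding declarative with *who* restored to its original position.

Ingrid will claim who might store the amendment under the bench in October.

'who' functions as the subject of the clause embedded under 'claim'. Fronting leaves a gap immediately after 'claim':
Who will Ingrid claim ___ might store the amendment under the bench in October?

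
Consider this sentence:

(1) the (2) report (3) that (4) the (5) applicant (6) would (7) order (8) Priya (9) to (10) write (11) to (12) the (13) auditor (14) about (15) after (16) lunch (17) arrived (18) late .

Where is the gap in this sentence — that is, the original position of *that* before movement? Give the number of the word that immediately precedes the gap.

The filler 'that' is interpreted as the object of the preposition 'about'. Wh-movement fronts it, leaving a gap right after 'about':
The report that the applicant would order Priya to write to the auditor about ___ after lunch arrived late.
'about' is word 14.

14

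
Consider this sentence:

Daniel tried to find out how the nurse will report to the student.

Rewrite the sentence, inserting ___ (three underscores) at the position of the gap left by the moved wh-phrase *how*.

Pre-movement form: The nurse will report to the student how.
'how' is the manner adjunct. The gap is right after 'student'.

Daniel tried to find out how the nurse will report to the student ___.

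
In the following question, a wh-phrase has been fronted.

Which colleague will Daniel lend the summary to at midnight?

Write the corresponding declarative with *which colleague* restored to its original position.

'which colleague' functions as the object of the preposition 'to' (recipient of 'lend'). It moves to the left edge, and the trace sits right after 'to':
Which colleague will Daniel lend the summary to ___ at midnight?

Daniel will lend the summary to which colleague at midnight.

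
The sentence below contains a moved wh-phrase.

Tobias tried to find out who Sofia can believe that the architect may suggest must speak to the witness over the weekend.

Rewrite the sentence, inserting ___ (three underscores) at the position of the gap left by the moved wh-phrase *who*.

Pre-movement form: Sofia can believe that the architect may suggest who must speak to the witness over the weekend.
The filler 'who' is interpreted as the subject of the clause embedded under 'suggest'. The gap is right after 'suggest'.

Tobias tried to find out who Sofia can believe that the architect may suggest ___ must speak to the witness over the weekend.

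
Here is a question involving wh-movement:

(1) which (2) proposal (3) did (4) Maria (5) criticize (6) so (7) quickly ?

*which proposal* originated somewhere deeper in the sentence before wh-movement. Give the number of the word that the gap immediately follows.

5

In situ: Maria did criticize which proposal so quickly.
'which proposal' functions as the direct object of 'criticize'. It moves to the left edge, and the trace sits right after 'criticize':
Which proposal did Maria criticize ___ so quickly?
'criticize' is word 5.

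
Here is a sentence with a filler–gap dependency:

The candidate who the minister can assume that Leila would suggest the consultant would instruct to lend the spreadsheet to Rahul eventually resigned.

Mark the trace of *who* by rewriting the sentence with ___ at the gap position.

The candidate who the minister can assume that Leila would suggest the consultant would instruct ___ to lend the spreadsheet to Rahul eventually resigned.

The filler 'who' is interpreted as the direct object of 'instruct'. The gap is right after 'instruct'.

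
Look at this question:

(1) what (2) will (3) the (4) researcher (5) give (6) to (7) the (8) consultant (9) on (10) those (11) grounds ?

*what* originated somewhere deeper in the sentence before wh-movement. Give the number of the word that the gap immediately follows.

Pre-movement form: The researcher will give what to the consultant on those grounds.
'what' functions as the direct object of 'give'. It moves to the left edge, and the trace sits right after 'give':
What will the researcher give ___ to the consultant on those grounds?
'give' is word 5.

5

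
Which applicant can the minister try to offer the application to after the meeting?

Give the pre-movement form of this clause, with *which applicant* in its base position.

'which applicant' is the object of the preposition 'to' (recipient of 'offer'). It moves to the left edge, and the trace sits right after 'to':
Which applicant can the minister try to offer the application to ___ after the meeting?

The minister can try to offer the application to which applicant after the meeting.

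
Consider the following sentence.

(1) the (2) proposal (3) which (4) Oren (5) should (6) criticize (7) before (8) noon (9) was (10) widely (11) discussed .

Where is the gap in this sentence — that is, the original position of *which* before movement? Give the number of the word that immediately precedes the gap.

6

The filler 'which' is interpreted as the direct object of 'criticize'. Fronting leaves a gap immediately after 'criticize':
The proposal which Oren should criticize ___ before noon was widely discussed.
'criticize' is word 6.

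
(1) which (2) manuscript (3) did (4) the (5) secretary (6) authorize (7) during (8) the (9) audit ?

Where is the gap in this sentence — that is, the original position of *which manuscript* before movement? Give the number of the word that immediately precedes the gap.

6

Underlying clause: The secretary did authorize which manuscript during the audit.
'which manuscript' functions as the direct object of 'authorize'. Fronting leaves a gap immediately after 'authorize':
Which manuscript did the secretary authorize ___ during the audit?
'authorize' is word 6.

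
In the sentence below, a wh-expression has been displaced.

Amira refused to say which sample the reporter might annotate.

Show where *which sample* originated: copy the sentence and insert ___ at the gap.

In situ: The reporter might annotate which sample.
The filler 'which sample' is interpreted as the direct object of 'annotate'. The gap is right after 'annotate'.

Amira refused to say which sample the reporter might annotate ___.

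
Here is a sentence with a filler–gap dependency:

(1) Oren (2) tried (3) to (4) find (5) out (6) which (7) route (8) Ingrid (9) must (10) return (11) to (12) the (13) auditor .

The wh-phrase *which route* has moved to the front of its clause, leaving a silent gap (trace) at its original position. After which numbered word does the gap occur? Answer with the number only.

Before movement: Ingrid must return which route to the auditor.
'which route' functions as the direct object of 'return'. Fronting leaves a gap immediately after 'return':
Oren tried to find out which route Ingrid must return ___ to the auditor.
'return' is word 10.

10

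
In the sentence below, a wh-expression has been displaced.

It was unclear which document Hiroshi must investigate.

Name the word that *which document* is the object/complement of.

Underlying clause: Hiroshi must investigate which document.
'which document' is the direct object of 'investigate'. Wh-movement fronts it, leaving a gap right after 'investigate':
It was unclear which document Hiroshi must investigate ___.

investigate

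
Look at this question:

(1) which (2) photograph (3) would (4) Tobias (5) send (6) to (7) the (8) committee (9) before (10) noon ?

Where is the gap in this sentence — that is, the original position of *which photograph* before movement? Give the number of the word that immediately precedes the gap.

5

Pre-movement form: Tobias would send which photograph to the committee before noon.
'which photograph' is the direct object of 'send'. Wh-movement fronts it, leaving a gap right after 'send':
Which photograph would Tobias send ___ to the committee before noon?
'send' is word 5.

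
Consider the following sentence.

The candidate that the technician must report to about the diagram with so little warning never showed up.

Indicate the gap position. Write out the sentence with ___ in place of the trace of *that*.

'that' functions as the object of the preposition 'to'. The gap is right after 'to'.

The candidate that the technician must report to ___ about the diagram with so little warning never showed up.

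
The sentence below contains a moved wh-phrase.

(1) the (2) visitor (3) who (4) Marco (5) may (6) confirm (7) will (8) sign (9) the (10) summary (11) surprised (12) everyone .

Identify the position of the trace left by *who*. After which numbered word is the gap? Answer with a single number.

'who' functions as the subject of the clause embedded under 'confirm'. Wh-movement fronts it, leaving a gap right after 'confirm':
The visitor who Marco may confirm ___ will sign the summary surprised everyone.
'confirm' is word 6.

6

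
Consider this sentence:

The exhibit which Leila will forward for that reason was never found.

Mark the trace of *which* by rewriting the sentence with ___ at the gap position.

The exhibit which Leila will forward ___ for that reason was never found.

'which' functions as the direct object of 'forward'. The gap is right after 'forward'.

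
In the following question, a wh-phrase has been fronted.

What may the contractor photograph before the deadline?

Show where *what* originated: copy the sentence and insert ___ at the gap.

Pre-movement form: The contractor may photograph what before the deadline.
'what' is the direct object of 'photograph'. The gap is right after 'photograph'.

What may the contractor photograph ___ before the deadline?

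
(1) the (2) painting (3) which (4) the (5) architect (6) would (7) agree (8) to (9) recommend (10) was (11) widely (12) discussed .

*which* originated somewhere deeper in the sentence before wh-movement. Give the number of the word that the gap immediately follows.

'which' functions as the direct object of 'recommend'. Fronting leaves a gap immediately after 'recommend':
The painting which the architect would agree to recommend ___ was widely discussed.
'recommend' is word 9.

9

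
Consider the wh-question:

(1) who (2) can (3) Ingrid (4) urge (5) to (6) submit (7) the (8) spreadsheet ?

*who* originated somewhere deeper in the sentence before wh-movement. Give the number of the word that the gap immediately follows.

4

Underlying clause: Ingrid can urge who to submit the spreadsheet.
'who' functions as the direct object of 'urge'. Fronting leaves a gap immediately after 'urge':
Who can Ingrid urge ___ to submit the spreadsheet?
'urge' is word 4.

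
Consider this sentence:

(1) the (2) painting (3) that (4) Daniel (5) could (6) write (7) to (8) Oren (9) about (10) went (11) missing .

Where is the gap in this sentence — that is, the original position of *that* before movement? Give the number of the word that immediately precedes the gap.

9

'that' functions as the object of the preposition 'about'. Wh-movement fronts it, leaving a gap right after 'about':
The painting that Daniel could write to Oren about ___ went missing.
'about' is word 9.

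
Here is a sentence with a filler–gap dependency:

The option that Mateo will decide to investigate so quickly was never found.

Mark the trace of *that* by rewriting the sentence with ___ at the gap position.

The option that Mateo will decide to investigate ___ so quickly was never found.

'that' functions as the direct object of 'investigate'. The gap is right after 'investigate'.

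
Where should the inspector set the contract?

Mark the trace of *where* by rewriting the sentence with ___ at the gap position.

Underlying clause: The inspector should set the contract where.
The filler 'where' is interpreted as the locative complement of 'set'. The gap is right after 'contract'.

Where should the inspector set the contract ___?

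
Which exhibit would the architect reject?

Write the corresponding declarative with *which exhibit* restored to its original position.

'which exhibit' functions as the direct object of 'reject'. It moves to the left edge, and the trace sits right after 'reject':
Which exhibit would the architect reject ___?

The architect would reject which exhibit.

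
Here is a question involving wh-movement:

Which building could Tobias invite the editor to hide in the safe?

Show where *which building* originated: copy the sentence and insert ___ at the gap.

Which building could Tobias invite the editor to hide ___ in the safe?

Before movement: Tobias could invite the editor to hide which building in the safe.
The filler 'which building' is interpreted as the direct object of 'hide'. The gap is right after 'hide'.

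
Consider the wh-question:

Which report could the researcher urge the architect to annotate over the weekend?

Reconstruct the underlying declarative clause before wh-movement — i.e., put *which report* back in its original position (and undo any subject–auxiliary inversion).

'which report' functions as the direct object of 'annotate'. Wh-movement fronts it, leaving a gap right after 'annotate':
Which report could the researcher urge the architect to annotate ___ over the weekend?

The researcher could urge the architect to annotate which report over the weekend.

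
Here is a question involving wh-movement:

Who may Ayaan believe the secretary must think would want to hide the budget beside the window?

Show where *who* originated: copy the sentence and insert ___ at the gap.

Who may Ayaan believe the secretary must think ___ would want to hide the budget beside the window?

Pre-movement form: Ayaan may believe the secretary must think who would want to hide the budget beside the window.
'who' functions as the subject of the clause embedded under 'think'. The gap is right after 'think'.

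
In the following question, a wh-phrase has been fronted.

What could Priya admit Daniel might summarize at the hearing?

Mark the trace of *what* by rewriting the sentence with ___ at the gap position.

Pre-movement form: Priya could admit Daniel might summarize what at the hearing.
'what' is the direct object of 'summarize'. The gap is right after 'summarize'.

What could Priya admit Daniel might summarize ___ at the hearing?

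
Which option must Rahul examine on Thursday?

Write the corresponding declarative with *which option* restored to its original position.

'which option' functions as the direct object of 'examine'. Fronting leaves a gap immediately after 'examine':
Which option must Rahul examine ___ on Thursday?

Rahul must examine which option on Thursday.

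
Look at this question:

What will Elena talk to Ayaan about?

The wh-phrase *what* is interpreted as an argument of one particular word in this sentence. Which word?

about

Pre-movement form: Elena will talk to Ayaan about what.
The filler 'what' is interpreted as the object of the preposition 'about'. Wh-movement fronts it, leaving a gap right after 'about':
What will Elena talk to Ayaan about ___?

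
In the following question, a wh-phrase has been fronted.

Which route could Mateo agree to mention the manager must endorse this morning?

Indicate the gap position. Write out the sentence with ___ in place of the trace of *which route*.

Underlying clause: Mateo could agree to mention the manager must endorse which route this morning.
The filler 'which route' is interpreted as the direct object of 'endorse'. The gap is right after 'endorse'.

Which route could Mateo agree to mention the manager must endorse ___ this morning?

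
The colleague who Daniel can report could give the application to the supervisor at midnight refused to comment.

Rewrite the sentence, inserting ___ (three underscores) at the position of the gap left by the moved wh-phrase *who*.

The colleague who Daniel can report ___ could give the application to the supervisor at midnight refused to comment.

'who' functions as the subject of the clause embedded under 'report'. The gap is right after 'report'.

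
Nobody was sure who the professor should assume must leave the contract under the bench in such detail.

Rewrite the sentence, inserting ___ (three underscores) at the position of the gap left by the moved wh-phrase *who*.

Before movement: The professor should assume who must leave the contract under the bench in such detail.
'who' is the subject of the clause embedded under 'assume'. The gap is right after 'assume'.

Nobody was sure who the professor should assume ___ must leave the contract under the bench in such detail.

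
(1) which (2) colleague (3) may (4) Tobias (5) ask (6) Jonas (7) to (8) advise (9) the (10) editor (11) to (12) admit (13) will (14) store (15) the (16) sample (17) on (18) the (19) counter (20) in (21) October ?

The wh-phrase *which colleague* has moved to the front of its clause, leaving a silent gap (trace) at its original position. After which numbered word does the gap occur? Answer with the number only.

12

Underlying clause: Tobias may ask Jonas to advise the editor to admit which colleague will store the sample on the counter in October.
'which colleague' is the subject of the clause embedded under 'admit'. It moves to the left edge, and the trace sits right after 'admit':
Which colleague may Tobias ask Jonas to advise the editor to admit ___ will store the sample on the counter in October?
'admit' is word 12.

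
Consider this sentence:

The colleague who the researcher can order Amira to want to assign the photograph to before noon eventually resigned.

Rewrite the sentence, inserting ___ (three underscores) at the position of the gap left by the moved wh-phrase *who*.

'who' functions as the object of the preposition 'to' (recipient of 'assign'). The gap is right after 'to'.

The colleague who the researcher can order Amira to want to assign the photograph to ___ before noon eventually resigned.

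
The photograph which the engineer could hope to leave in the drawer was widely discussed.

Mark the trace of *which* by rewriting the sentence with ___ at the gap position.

The photograph which the engineer could hope to leave ___ in the drawer was widely discussed.

The filler 'which' is interpreted as the direct object of 'leave'. The gap is right after 'leave'.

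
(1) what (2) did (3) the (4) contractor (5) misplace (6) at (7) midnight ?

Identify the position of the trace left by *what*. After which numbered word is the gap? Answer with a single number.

5

In situ: The contractor did misplace what at midnight.
The filler 'what' is interpreted as the direct object of 'misplace'. It moves to the left edge, and the trace sits right after 'misplace':
What did the contractor misplace ___ at midnight?
'misplace' is word 5.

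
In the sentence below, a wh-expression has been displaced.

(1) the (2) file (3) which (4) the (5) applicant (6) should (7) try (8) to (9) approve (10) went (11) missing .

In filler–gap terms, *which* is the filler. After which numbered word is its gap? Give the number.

'which' is the direct object of 'approve'. Wh-movement fronts it, leaving a gap right after 'approve':
The file which the applicant should try to approve ___ went missing.
'approve' is word 9.

9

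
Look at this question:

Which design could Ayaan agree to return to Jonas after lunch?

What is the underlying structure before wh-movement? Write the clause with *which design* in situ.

Ayaan could agree to return which design to Jonas after lunch.

'which design' functions as the direct object of 'return'. It moves to the left edge, and the trace sits right after 'return':
Which design could Ayaan agree to return ___ to Jonas after lunch?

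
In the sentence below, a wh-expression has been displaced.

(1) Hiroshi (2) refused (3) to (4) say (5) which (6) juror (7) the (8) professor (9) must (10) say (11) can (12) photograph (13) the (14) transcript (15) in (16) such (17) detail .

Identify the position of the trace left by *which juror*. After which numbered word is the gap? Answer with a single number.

10

In situ: The professor must say which juror can photograph the transcript in such detail.
The filler 'which juror' is interpreted as the subject of the clause embedded under 'say'. Wh-movement fronts it, leaving a gap right after 'say':
Hiroshi refused to say which juror the professor must say ___ can photograph the transcript in such detail.
'say' is word 10.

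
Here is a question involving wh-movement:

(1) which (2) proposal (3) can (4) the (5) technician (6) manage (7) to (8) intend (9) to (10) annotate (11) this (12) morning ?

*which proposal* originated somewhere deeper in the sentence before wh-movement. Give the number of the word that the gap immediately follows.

10

Underlying clause: The technician can manage to intend to annotate which proposal this morning.
'which proposal' is the direct object of 'annotate'. It moves to the left edge, and the trace sits right after 'annotate':
Which proposal can the technician manage to intend to annotate ___ this morning?
'annotate' is word 10.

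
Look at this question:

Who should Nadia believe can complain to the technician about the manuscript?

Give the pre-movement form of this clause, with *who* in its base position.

Nadia should believe who can complain to the technician about the manuscript.

'who' functions as the subject of the clause embedded under 'believe'. Fronting leaves a gap immediately after 'believe':
Who should Nadia believe ___ can complain to the technician about the manuscript?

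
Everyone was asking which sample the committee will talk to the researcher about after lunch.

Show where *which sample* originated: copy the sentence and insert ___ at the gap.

Pre-movement form: The committee will talk to the researcher about which sample after lunch.
'which sample' is the object of the preposition 'about'. The gap is right after 'about'.

Everyone was asking which sample the committee will talk to the researcher about ___ after lunch.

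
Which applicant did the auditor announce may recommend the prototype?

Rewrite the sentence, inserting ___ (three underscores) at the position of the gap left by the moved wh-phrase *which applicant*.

In situ: The auditor did announce which applicant may recommend the prototype.
'which applicant' functions as the subject of the clause embedded under 'announce'. The gap is right after 'announce'.

Which applicant did the auditor announce ___ may recommend the prototype?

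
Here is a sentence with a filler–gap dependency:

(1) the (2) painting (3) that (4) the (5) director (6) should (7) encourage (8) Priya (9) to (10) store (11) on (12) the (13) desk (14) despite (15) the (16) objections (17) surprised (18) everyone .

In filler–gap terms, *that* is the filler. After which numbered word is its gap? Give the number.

'that' is the direct object of 'store'. Fronting leaves a gap immediately after 'store':
The painting that the director should encourage Priya to store ___ on the desk despite the objections surprised everyone.
'store' is word 10.

10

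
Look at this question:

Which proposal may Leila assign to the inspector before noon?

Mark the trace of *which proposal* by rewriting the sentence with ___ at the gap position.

In situ: Leila may assign which proposal to the inspector before noon.
'which proposal' functions as the direct object of 'assign'. The gap is right after 'assign'.

Which proposal may Leila assign ___ to the inspector before noon?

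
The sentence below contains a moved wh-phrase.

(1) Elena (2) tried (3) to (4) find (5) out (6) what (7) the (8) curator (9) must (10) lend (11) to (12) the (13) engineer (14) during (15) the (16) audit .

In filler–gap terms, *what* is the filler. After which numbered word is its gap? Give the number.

Underlying clause: The curator must lend what to the engineer during the audit.
'what' functions as the direct object of 'lend'. Wh-movement fronts it, leaving a gap right after 'lend':
Elena tried to find out what the curator must lend ___ to the engineer during the audit.
'lend' is word 10.

10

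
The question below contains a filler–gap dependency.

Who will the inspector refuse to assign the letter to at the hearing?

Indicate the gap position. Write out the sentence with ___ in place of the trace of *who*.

Who will the inspector refuse to assign the letter to ___ at the hearing?

Underlying clause: The inspector will refuse to assign the letter to who at the hearing.
The filler 'who' is interpreted as the object of the preposition 'to' (recipient of 'assign'). The gap is right after 'to'.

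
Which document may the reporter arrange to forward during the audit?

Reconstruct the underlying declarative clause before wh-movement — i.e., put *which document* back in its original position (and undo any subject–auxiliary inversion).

'which document' functions as the direct object of 'forward'. Wh-movement fronts it, leaving a gap right after 'forward':
Which document may the reporter arrange to forward ___ during the audit?

The reporter may arrange to forward which document during the audit.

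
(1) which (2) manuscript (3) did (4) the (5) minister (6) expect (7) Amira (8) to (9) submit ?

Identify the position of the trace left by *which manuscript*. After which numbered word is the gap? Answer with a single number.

Pre-movement form: The minister did expect Amira to submit which manuscript.
'which manuscript' is the direct object of 'submit'. Fronting leaves a gap immediately after 'submit':
Which manuscript did the minister expect Amira to submit ___?
'submit' is word 9.

9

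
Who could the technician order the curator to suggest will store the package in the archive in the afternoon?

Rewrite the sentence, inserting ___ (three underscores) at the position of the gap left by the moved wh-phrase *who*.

Who could the technician order the curator to suggest ___ will store the package in the archive in the afternoon?

In situ: The technician could order the curator to suggest who will store the package in the archive in the afternoon.
The filler 'who' is interpreted as the subject of the clause embedded under 'suggest'. The gap is right after 'suggest'.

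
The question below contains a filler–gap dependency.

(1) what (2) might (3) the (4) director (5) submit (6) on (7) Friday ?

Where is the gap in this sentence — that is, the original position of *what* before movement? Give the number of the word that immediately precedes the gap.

5

Before movement: The director might submit what on Friday.
'what' functions as the direct object of 'submit'. Fronting leaves a gap immediately after 'submit':
What might the director submit ___ on Friday?
'submit' is word 5.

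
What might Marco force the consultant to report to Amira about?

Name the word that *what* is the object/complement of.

In situ: Marco might force the consultant to report to Amira about what.
'what' is the object of the preposition 'about'. Wh-movement fronts it, leaving a gap right after 'about':
What might Marco force the consultant to report to Amira about ___?

about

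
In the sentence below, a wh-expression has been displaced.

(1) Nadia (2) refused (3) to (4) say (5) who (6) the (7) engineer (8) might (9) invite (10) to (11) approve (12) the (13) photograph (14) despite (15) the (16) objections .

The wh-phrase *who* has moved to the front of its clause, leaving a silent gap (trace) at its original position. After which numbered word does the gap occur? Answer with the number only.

Pre-movement form: The engineer might invite who to approve the photograph despite the objections.
'who' is the direct object of 'invite'. It moves to the left edge, and the trace sits right after 'invite':
Nadia refused to say who the engineer might invite ___ to approve the photograph despite the objections.
'invite' is word 9.

9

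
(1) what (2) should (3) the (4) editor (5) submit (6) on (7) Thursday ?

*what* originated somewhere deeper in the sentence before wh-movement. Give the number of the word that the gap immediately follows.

In situ: The editor should submit what on Thursday.
The filler 'what' is interpreted as the direct object of 'submit'. It moves to the left edge, and the trace sits right after 'submit':
What should the editor submit ___ on Thursday?
'submit' is word 5.

5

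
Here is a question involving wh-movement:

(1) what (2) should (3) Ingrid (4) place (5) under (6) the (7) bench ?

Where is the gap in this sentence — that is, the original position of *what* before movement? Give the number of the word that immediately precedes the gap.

4

Underlying clause: Ingrid should place what under the bench.
The filler 'what' is interpreted as the direct object of 'place'. It moves to the left edge, and the trace sits right after 'place':
What should Ingrid place ___ under the bench?
'place' is word 4.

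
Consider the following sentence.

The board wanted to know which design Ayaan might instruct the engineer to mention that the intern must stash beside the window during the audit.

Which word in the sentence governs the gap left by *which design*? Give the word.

In situ: Ayaan might instruct the engineer to mention that the intern must stash which design beside the window during the audit.
'which design' functions as the direct object of 'stash'. Wh-movement fronts it, leaving a gap right after 'stash':
The board wanted to know which design Ayaan might instruct the engineer to mention that the intern must stash ___ beside the window during the audit.

stash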